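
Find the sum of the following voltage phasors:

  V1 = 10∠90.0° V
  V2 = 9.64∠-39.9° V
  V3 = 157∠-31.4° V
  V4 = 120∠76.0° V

Step 1 — Convert each phasor to rectangular form:
  V1 = 10·(cos(90.0°) + j·sin(90.0°)) = 0 + j10 V
  V2 = 9.64·(cos(-39.9°) + j·sin(-39.9°)) = 7.395 - j6.184 V
  V3 = 157·(cos(-31.4°) + j·sin(-31.4°)) = 134 - j81.8 V
  V4 = 120·(cos(76.0°) + j·sin(76.0°)) = 29.03 + j116.4 V
Step 2 — Sum components: V_total = 170.4 + j38.45 V.
Step 3 — Convert to polar: |V_total| = 174.7 V, ∠V_total = 12.7°.

V_total = 174.7∠12.7° V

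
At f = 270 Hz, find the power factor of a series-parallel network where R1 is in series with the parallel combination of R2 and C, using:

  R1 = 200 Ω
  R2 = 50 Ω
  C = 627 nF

Step 1 — Angular frequency: ω = 2π·f = 2π·270 = 1696 rad/s.
Step 2 — Component impedances:
  R1: Z = R = 200 Ω
  R2: Z = R = 50 Ω
  C: Z = 1/(jωC) = -j/(ω·C) = 0 - j940.1 Ω
Step 3 — Parallel branch: R2 || C = 1/(1/R2 + 1/C) = 49.86 - j2.652 Ω.
Step 4 — Series with R1: Z_total = R1 + (R2 || C) = 249.9 - j2.652 Ω = 249.9∠-0.6° Ω.
Step 5 — Power factor: PF = cos(φ) = Re(Z)/|Z| = 249.859/249.873 = 0.9999.
Step 6 — Type: Im(Z) = -2.652 ⇒ leading (phase φ = -0.6°).

PF = 0.9999 (leading, φ = -0.6°)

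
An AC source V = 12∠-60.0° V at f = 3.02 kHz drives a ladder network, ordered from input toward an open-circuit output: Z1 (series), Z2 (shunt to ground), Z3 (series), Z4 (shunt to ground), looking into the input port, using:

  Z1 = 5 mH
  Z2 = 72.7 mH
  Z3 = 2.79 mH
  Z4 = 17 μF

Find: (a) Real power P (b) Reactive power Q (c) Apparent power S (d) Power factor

Step 1 — Angular frequency: ω = 2π·f = 2π·3020 = 1.898e+04 rad/s.
Step 2 — Component impedances:
  Z1: Z = jωL = j·1.898e+04·0.005 = 0 + j94.88 Ω
  Z2: Z = jωL = j·1.898e+04·0.0727 = 0 + j1379 Ω
  Z3: Z = jωL = j·1.898e+04·0.00279 = 0 + j52.94 Ω
  Z4: Z = 1/(jωC) = -j/(ω·C) = 0 - j3.1 Ω
Step 3 — Ladder network (open output): work backward from the far end, alternating series and parallel combinations. Z_in = 0 + j143 Ω = 143∠90.0° Ω.
Step 4 — Source phasor: V = 12∠-60.0° V = 6 - j10.39 V.
Step 5 — Current: I = V / Z = -0.07268 - j0.04196 A = 0.08393∠-150.0° A.
Step 6 — Complex power: S = V·I* = 0 + j1.007 VA.
Step 7 — Real power: P = Re(S) = 0 W.
Step 8 — Reactive power: Q = Im(S) = 1.007 VAR.
Step 9 — Apparent power: |S| = 1.007 VA.
Step 10 — Power factor: PF = P/|S| = 0 (lagging).

(a) P = 0 W  (b) Q = 1.007 VAR  (c) S = 1.007 VA  (d) PF = 0 (lagging)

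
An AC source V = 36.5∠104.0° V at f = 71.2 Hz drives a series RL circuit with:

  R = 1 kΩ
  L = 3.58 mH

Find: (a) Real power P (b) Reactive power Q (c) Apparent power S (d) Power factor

Step 1 — Angular frequency: ω = 2π·f = 2π·71.2 = 447.4 rad/s.
Step 2 — Component impedances:
  R: Z = R = 1000 Ω
  L: Z = jωL = j·447.4·0.00358 = 0 + j1.602 Ω
Step 3 — Series combination: Z_total = R + L = 1000 + j1.602 Ω = 1000∠0.1° Ω.
Step 4 — Source phasor: V = 36.5∠104.0° V = -8.83 + j35.42 V.
Step 5 — Current: I = V / Z = -0.008773 + j0.03543 A = 0.0365∠103.9° A.
Step 6 — Complex power: S = V·I* = 1.332 + j0.002134 VA.
Step 7 — Real power: P = Re(S) = 1.332 W.
Step 8 — Reactive power: Q = Im(S) = 0.002134 VAR.
Step 9 — Apparent power: |S| = 1.332 VA.
Step 10 — Power factor: PF = P/|S| = 1 (lagging).

(a) P = 1.332 W  (b) Q = 0.002134 VAR  (c) S = 1.332 VA  (d) PF = 1 (lagging)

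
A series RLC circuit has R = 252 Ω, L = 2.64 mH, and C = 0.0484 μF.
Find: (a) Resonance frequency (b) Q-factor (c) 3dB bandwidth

Step 1 — Resonance: ω₀ = 1/√(LC) = 1/√(0.00264·4.84e-08) = 8.847e+04 rad/s.
Step 2 — f₀ = ω₀/(2π) = 1.408e+04 Hz.
Step 3 — Series Q: Q = ω₀L/R = 8.847e+04·0.00264/252 = 0.9268.
Step 4 — Bandwidth: Δω = ω₀/Q = 9.545e+04 rad/s; BW = Δω/(2π) = 1.519e+04 Hz.

(a) f₀ = 1.408e+04 Hz  (b) Q = 0.9268  (c) BW = 1.519e+04 Hz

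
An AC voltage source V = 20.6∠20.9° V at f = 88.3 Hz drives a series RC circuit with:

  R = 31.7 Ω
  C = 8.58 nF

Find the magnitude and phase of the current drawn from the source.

Step 1 — Angular frequency: ω = 2π·f = 2π·88.3 = 554.8 rad/s.
Step 2 — Component impedances:
  R: Z = R = 31.7 Ω
  C: Z = 1/(jωC) = -j/(ω·C) = 0 - j2.101e+05 Ω
Step 3 — Series combination: Z_total = R + C = 31.7 - j2.101e+05 Ω = 2.101e+05∠-90.0° Ω.
Step 4 — Source phasor: V = 20.6∠20.9° V = 19.24 + j7.349 V.
Step 5 — Ohm's law: I = V / Z_total = (19.24 + j7.349) / (31.7 - j2.101e+05) = -3.497e-05 + j9.161e-05 A.
Step 6 — Convert to polar: |I| = 9.806e-05 A, ∠I = 110.9°.

I = 9.806e-05∠110.9° A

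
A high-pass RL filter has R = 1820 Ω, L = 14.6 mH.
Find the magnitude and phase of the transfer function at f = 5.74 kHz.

Step 1 — Angular frequency: ω = 2π·5740 = 3.607e+04 rad/s.
Step 2 — Transfer function: H(jω) = jωL/(R + jωL).
Step 3 — Numerator jωL = j·526.6; denominator R + jωL = 1820 + j526.6.
Step 4 — H = 0.07724 + j0.267.
Step 5 — Magnitude: |H| = 0.2779 (-11.1 dB); phase: φ = 73.9°.

|H| = 0.2779 (-11.1 dB), φ = 73.9°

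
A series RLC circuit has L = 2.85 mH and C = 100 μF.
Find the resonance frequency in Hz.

Step 1 — Resonance condition Im(Z)=0 gives ω₀ = 1/√(LC).
Step 2 — ω₀ = 1/√(0.00285·0.0001) = 1873 rad/s.
Step 3 — f₀ = ω₀/(2π) = 298.1 Hz.

f₀ = 298.1 Hz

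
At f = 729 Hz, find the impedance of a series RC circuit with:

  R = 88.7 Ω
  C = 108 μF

Step 1 — Angular frequency: ω = 2π·f = 2π·729 = 4580 rad/s.
Step 2 — Component impedances:
  R: Z = R = 88.7 Ω
  C: Z = 1/(jωC) = -j/(ω·C) = 0 - j2.021 Ω
Step 3 — Series combination: Z_total = R + C = 88.7 - j2.021 Ω = 88.72∠-1.3° Ω.

Z = 88.7 - j2.021 Ω = 88.72∠-1.3° Ω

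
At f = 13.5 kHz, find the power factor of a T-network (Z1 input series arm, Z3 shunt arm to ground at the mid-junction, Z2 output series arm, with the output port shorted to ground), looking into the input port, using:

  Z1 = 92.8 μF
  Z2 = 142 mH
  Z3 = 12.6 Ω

Step 1 — Angular frequency: ω = 2π·f = 2π·1.35e+04 = 8.482e+04 rad/s.
Step 2 — Component impedances:
  Z1: Z = 1/(jωC) = -j/(ω·C) = 0 - j0.127 Ω
  Z2: Z = jωL = j·8.482e+04·0.142 = 0 + j1.204e+04 Ω
  Z3: Z = R = 12.6 Ω
Step 3 — With the output port shorted to ground, the output series arm Z2 runs from the junction to ground; the shunt arm Z3 also runs from the junction to ground. They appear in parallel: Z3 || Z2 = 12.6 + j0.01318 Ω.
Step 4 — Series with input arm Z1: Z_in = Z1 + (Z3 || Z2) = 12.6 - j0.1139 Ω = 12.6∠-0.5° Ω.
Step 5 — Power factor: PF = cos(φ) = Re(Z)/|Z| = 12.6/12.6 = 1.
Step 6 — Type: Im(Z) = -0.1139 ⇒ leading (phase φ = -0.5°).

PF = 1 (leading, φ = -0.5°)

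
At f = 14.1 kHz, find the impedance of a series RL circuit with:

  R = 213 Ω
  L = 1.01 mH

Step 1 — Angular frequency: ω = 2π·f = 2π·1.41e+04 = 8.859e+04 rad/s.
Step 2 — Component impedances:
  R: Z = R = 213 Ω
  L: Z = jωL = j·8.859e+04·0.00101 = 0 + j89.48 Ω
Step 3 — Series combination: Z_total = R + L = 213 + j89.48 Ω = 231∠22.8° Ω.

Z = 213 + j89.48 Ω = 231∠22.8° Ω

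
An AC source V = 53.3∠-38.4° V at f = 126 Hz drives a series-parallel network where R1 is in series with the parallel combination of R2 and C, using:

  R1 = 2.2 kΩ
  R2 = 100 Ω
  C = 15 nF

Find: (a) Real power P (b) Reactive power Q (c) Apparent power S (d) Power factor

Step 1 — Angular frequency: ω = 2π·f = 2π·126 = 791.7 rad/s.
Step 2 — Component impedances:
  R1: Z = R = 2200 Ω
  R2: Z = R = 100 Ω
  C: Z = 1/(jωC) = -j/(ω·C) = 0 - j8.421e+04 Ω
Step 3 — Parallel branch: R2 || C = 1/(1/R2 + 1/C) = 100 - j0.1188 Ω.
Step 4 — Series with R1: Z_total = R1 + (R2 || C) = 2300 - j0.1188 Ω = 2300∠-0.0° Ω.
Step 5 — Source phasor: V = 53.3∠-38.4° V = 41.77 - j33.11 V.
Step 6 — Current: I = V / Z = 0.01816 - j0.01439 A = 0.02317∠-38.4° A.
Step 7 — Complex power: S = V·I* = 1.235 - j6.377e-05 VA.
Step 8 — Real power: P = Re(S) = 1.235 W.
Step 9 — Reactive power: Q = Im(S) = -6.377e-05 VAR.
Step 10 — Apparent power: |S| = 1.235 VA.
Step 11 — Power factor: PF = P/|S| = 1 (leading).

(a) P = 1.235 W  (b) Q = -6.377e-05 VAR  (c) S = 1.235 VA  (d) PF = 1 (leading)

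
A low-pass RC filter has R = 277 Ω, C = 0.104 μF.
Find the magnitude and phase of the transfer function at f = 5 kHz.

Step 1 — Angular frequency: ω = 2π·5000 = 3.142e+04 rad/s.
Step 2 — Transfer function: H(jω) = 1/(1 + jωRC).
Step 3 — Denominator: 1 + jωRC = 1 + j·3.142e+04·277·1.04e-07 = 1 + j0.905.
Step 4 — H = 0.5497 - j0.4975.
Step 5 — Magnitude: |H| = 0.7414 (-2.6 dB); phase: φ = -42.1°.

|H| = 0.7414 (-2.6 dB), φ = -42.1°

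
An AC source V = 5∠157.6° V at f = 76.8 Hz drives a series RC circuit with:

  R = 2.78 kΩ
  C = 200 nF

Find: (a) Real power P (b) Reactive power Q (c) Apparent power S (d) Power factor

Step 1 — Angular frequency: ω = 2π·f = 2π·76.8 = 482.5 rad/s.
Step 2 — Component impedances:
  R: Z = R = 2780 Ω
  C: Z = 1/(jωC) = -j/(ω·C) = 0 - j1.036e+04 Ω
Step 3 — Series combination: Z_total = R + C = 2780 - j1.036e+04 Ω = 1.073e+04∠-75.0° Ω.
Step 4 — Source phasor: V = 5∠157.6° V = -4.623 + j1.905 V.
Step 5 — Current: I = V / Z = -0.0002832 - j0.0003702 A = 0.0004661∠-127.4° A.
Step 6 — Complex power: S = V·I* = 0.0006039 - j0.002251 VA.
Step 7 — Real power: P = Re(S) = 0.0006039 W.
Step 8 — Reactive power: Q = Im(S) = -0.002251 VAR.
Step 9 — Apparent power: |S| = 0.00233 VA.
Step 10 — Power factor: PF = P/|S| = 0.2591 (leading).

(a) P = 0.0006039 W  (b) Q = -0.002251 VAR  (c) S = 0.00233 VA  (d) PF = 0.2591 (leading)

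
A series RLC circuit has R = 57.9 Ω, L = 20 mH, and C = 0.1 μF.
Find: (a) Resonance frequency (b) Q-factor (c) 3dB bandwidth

Step 1 — Resonance: ω₀ = 1/√(LC) = 1/√(0.02·1e-07) = 2.236e+04 rad/s.
Step 2 — f₀ = ω₀/(2π) = 3559 Hz.
Step 3 — Series Q: Q = ω₀L/R = 2.236e+04·0.02/57.9 = 7.724.
Step 4 — Bandwidth: Δω = ω₀/Q = 2895 rad/s; BW = Δω/(2π) = 460.8 Hz.

(a) f₀ = 3559 Hz  (b) Q = 7.724  (c) BW = 460.8 Hz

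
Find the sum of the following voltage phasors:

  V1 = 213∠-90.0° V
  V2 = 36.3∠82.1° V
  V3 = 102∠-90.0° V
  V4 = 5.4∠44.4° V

Step 1 — Convert each phasor to rectangular form:
  V1 = 213·(cos(-90.0°) + j·sin(-90.0°)) = 0 - j213 V
  V2 = 36.3·(cos(82.1°) + j·sin(82.1°)) = 4.989 + j35.96 V
  V3 = 102·(cos(-90.0°) + j·sin(-90.0°)) = 0 - j102 V
  V4 = 5.4·(cos(44.4°) + j·sin(44.4°)) = 3.858 + j3.778 V
Step 2 — Sum components: V_total = 8.847 - j275.3 V.
Step 3 — Convert to polar: |V_total| = 275.4 V, ∠V_total = -88.2°.

V_total = 275.4∠-88.2° V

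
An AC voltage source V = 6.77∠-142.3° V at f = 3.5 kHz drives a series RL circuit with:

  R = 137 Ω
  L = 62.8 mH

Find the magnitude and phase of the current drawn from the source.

Step 1 — Angular frequency: ω = 2π·f = 2π·3500 = 2.199e+04 rad/s.
Step 2 — Component impedances:
  R: Z = R = 137 Ω
  L: Z = jωL = j·2.199e+04·0.0628 = 0 + j1381 Ω
Step 3 — Series combination: Z_total = R + L = 137 + j1381 Ω = 1388∠84.3° Ω.
Step 4 — Source phasor: V = 6.77∠-142.3° V = -5.357 - j4.14 V.
Step 5 — Ohm's law: I = V / Z_total = (-5.357 - j4.14) / (137 + j1381) = -0.00335 + j0.003546 A.
Step 6 — Convert to polar: |I| = 0.004878 A, ∠I = 133.4°.

I = 0.004878∠133.4° A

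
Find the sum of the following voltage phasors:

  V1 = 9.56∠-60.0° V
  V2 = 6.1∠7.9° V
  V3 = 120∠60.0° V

Step 1 — Convert each phasor to rectangular form:
  V1 = 9.56·(cos(-60.0°) + j·sin(-60.0°)) = 4.78 - j8.279 V
  V2 = 6.1·(cos(7.9°) + j·sin(7.9°)) = 6.042 + j0.8384 V
  V3 = 120·(cos(60.0°) + j·sin(60.0°)) = 60 + j103.9 V
Step 2 — Sum components: V_total = 70.82 + j96.48 V.
Step 3 — Convert to polar: |V_total| = 119.7 V, ∠V_total = 53.7°.

V_total = 119.7∠53.7° V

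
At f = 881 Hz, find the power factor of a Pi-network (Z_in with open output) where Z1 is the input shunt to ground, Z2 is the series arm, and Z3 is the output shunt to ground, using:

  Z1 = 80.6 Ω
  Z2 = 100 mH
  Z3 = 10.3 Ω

Step 1 — Angular frequency: ω = 2π·f = 2π·881 = 5535 rad/s.
Step 2 — Component impedances:
  Z1: Z = R = 80.6 Ω
  Z2: Z = jωL = j·5535·0.1 = 0 + j553.5 Ω
  Z3: Z = R = 10.3 Ω
Step 3 — With open output, the series arm Z2 and the output shunt Z3 appear in series to ground: Z2 + Z3 = 10.3 + j553.5 Ω.
Step 4 — Parallel with input shunt Z1: Z_in = Z1 || (Z2 + Z3) = 78.72 + j11.43 Ω = 79.55∠8.3° Ω.
Step 5 — Power factor: PF = cos(φ) = Re(Z)/|Z| = 78.72/79.55 = 0.9896.
Step 6 — Type: Im(Z) = 11.43 ⇒ lagging (phase φ = 8.3°).

PF = 0.9896 (lagging, φ = 8.3°)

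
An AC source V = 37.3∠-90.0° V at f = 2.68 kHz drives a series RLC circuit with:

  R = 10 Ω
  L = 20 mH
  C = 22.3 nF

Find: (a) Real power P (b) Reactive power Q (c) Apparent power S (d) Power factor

Step 1 — Angular frequency: ω = 2π·f = 2π·2680 = 1.684e+04 rad/s.
Step 2 — Component impedances:
  R: Z = R = 10 Ω
  L: Z = jωL = j·1.684e+04·0.02 = 0 + j336.8 Ω
  C: Z = 1/(jωC) = -j/(ω·C) = 0 - j2663 Ω
Step 3 — Series combination: Z_total = R + L + C = 10 - j2326 Ω = 2326∠-89.8° Ω.
Step 4 — Source phasor: V = 37.3∠-90.0° V = 0 - j37.3 V.
Step 5 — Current: I = V / Z = 0.01603 - j6.893e-05 A = 0.01603∠-0.2° A.
Step 6 — Complex power: S = V·I* = 0.002571 - j0.5981 VA.
Step 7 — Real power: P = Re(S) = 0.002571 W.
Step 8 — Reactive power: Q = Im(S) = -0.5981 VAR.
Step 9 — Apparent power: |S| = 0.5981 VA.
Step 10 — Power factor: PF = P/|S| = 0.004299 (leading).

(a) P = 0.002571 W  (b) Q = -0.5981 VAR  (c) S = 0.5981 VA  (d) PF = 0.004299 (leading)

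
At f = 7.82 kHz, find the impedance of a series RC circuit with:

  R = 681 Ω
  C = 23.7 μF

Step 1 — Angular frequency: ω = 2π·f = 2π·7820 = 4.913e+04 rad/s.
Step 2 — Component impedances:
  R: Z = R = 681 Ω
  C: Z = 1/(jωC) = -j/(ω·C) = 0 - j0.8587 Ω
Step 3 — Series combination: Z_total = R + C = 681 - j0.8587 Ω = 681∠-0.1° Ω.

Z = 681 - j0.8587 Ω = 681∠-0.1° Ω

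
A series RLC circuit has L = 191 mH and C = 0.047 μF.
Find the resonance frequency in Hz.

Step 1 — Resonance condition Im(Z)=0 gives ω₀ = 1/√(LC).
Step 2 — ω₀ = 1/√(0.191·4.7e-08) = 1.055e+04 rad/s.
Step 3 — f₀ = ω₀/(2π) = 1680 Hz.

f₀ = 1680 Hz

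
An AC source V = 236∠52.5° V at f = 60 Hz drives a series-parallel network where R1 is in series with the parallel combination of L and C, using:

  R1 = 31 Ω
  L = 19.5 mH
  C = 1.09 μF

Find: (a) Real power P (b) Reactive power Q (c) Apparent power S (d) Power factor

Step 1 — Angular frequency: ω = 2π·f = 2π·60 = 377 rad/s.
Step 2 — Component impedances:
  R1: Z = R = 31 Ω
  L: Z = jωL = j·377·0.0195 = 0 + j7.351 Ω
  C: Z = 1/(jωC) = -j/(ω·C) = 0 - j2434 Ω
Step 3 — Parallel branch: L || C = 1/(1/L + 1/C) = 0 + j7.374 Ω.
Step 4 — Series with R1: Z_total = R1 + (L || C) = 31 + j7.374 Ω = 31.86∠13.4° Ω.
Step 5 — Source phasor: V = 236∠52.5° V = 143.7 + j187.2 V.
Step 6 — Current: I = V / Z = 5.746 + j4.673 A = 7.406∠39.1° A.
Step 7 — Complex power: S = V·I* = 1700 + j404.5 VA.
Step 8 — Real power: P = Re(S) = 1700 W.
Step 9 — Reactive power: Q = Im(S) = 404.5 VAR.
Step 10 — Apparent power: |S| = 1748 VA.
Step 11 — Power factor: PF = P/|S| = 0.9729 (lagging).

(a) P = 1700 W  (b) Q = 404.5 VAR  (c) S = 1748 VA  (d) PF = 0.9729 (lagging)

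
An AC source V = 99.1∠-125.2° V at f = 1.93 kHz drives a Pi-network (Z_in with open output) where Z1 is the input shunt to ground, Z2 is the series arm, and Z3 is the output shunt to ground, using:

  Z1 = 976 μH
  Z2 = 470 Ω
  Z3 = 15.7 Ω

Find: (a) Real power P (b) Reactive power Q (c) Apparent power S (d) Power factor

Step 1 — Angular frequency: ω = 2π·f = 2π·1930 = 1.213e+04 rad/s.
Step 2 — Component impedances:
  Z1: Z = jωL = j·1.213e+04·0.000976 = 0 + j11.84 Ω
  Z2: Z = R = 470 Ω
  Z3: Z = R = 15.7 Ω
Step 3 — With open output, the series arm Z2 and the output shunt Z3 appear in series to ground: Z2 + Z3 = 485.7 Ω.
Step 4 — Parallel with input shunt Z1: Z_in = Z1 || (Z2 + Z3) = 0.2882 + j11.83 Ω = 11.83∠88.6° Ω.
Step 5 — Source phasor: V = 99.1∠-125.2° V = -57.12 - j80.98 V.
Step 6 — Current: I = V / Z = -6.96 + j4.66 A = 8.376∠146.2° A.
Step 7 — Complex power: S = V·I* = 20.22 + j829.8 VA.
Step 8 — Real power: P = Re(S) = 20.22 W.
Step 9 — Reactive power: Q = Im(S) = 829.8 VAR.
Step 10 — Apparent power: |S| = 830 VA.
Step 11 — Power factor: PF = P/|S| = 0.02436 (lagging).

(a) P = 20.22 W  (b) Q = 829.8 VAR  (c) S = 830 VA  (d) PF = 0.02436 (lagging)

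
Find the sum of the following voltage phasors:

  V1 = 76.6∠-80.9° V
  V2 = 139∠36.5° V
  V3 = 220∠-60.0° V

Step 1 — Convert each phasor to rectangular form:
  V1 = 76.6·(cos(-80.9°) + j·sin(-80.9°)) = 12.11 - j75.64 V
  V2 = 139·(cos(36.5°) + j·sin(36.5°)) = 111.7 + j82.68 V
  V3 = 220·(cos(-60.0°) + j·sin(-60.0°)) = 110 - j190.5 V
Step 2 — Sum components: V_total = 233.9 - j183.5 V.
Step 3 — Convert to polar: |V_total| = 297.2 V, ∠V_total = -38.1°.

V_total = 297.2∠-38.1° V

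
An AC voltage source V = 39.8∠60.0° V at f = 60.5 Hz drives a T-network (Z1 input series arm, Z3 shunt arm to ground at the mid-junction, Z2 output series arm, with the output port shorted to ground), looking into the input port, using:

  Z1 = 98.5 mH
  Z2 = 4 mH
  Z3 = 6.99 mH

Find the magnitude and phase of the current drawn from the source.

Step 1 — Angular frequency: ω = 2π·f = 2π·60.5 = 380.1 rad/s.
Step 2 — Component impedances:
  Z1: Z = jωL = j·380.1·0.0985 = 0 + j37.44 Ω
  Z2: Z = jωL = j·380.1·0.004 = 0 + j1.521 Ω
  Z3: Z = jωL = j·380.1·0.00699 = 0 + j2.657 Ω
Step 3 — With the output port shorted to ground, the output series arm Z2 runs from the junction to ground; the shunt arm Z3 also runs from the junction to ground. They appear in parallel: Z3 || Z2 = 0 + j0.9671 Ω.
Step 4 — Series with input arm Z1: Z_in = Z1 + (Z3 || Z2) = 0 + j38.41 Ω = 38.41∠90.0° Ω.
Step 5 — Source phasor: V = 39.8∠60.0° V = 19.9 + j34.47 V.
Step 6 — Ohm's law: I = V / Z_total = (19.9 + j34.47) / (0 + j38.41) = 0.8974 - j0.5181 A.
Step 7 — Convert to polar: |I| = 1.036 A, ∠I = -30.0°.

I = 1.036∠-30.0° A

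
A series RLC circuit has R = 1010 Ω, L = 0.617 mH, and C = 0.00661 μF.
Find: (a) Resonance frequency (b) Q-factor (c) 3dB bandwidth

Step 1 — Resonance: ω₀ = 1/√(LC) = 1/√(0.000617·6.61e-09) = 4.952e+05 rad/s.
Step 2 — f₀ = ω₀/(2π) = 7.881e+04 Hz.
Step 3 — Series Q: Q = ω₀L/R = 4.952e+05·0.000617/1010 = 0.3025.
Step 4 — Bandwidth: Δω = ω₀/Q = 1.637e+06 rad/s; BW = Δω/(2π) = 2.605e+05 Hz.

(a) f₀ = 7.881e+04 Hz  (b) Q = 0.3025  (c) BW = 2.605e+05 Hz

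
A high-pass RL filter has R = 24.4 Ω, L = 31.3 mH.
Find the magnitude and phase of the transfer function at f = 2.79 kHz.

Step 1 — Angular frequency: ω = 2π·2790 = 1.753e+04 rad/s.
Step 2 — Transfer function: H(jω) = jωL/(R + jωL).
Step 3 — Numerator jωL = j·548.7; denominator R + jωL = 24.4 + j548.7.
Step 4 — H = 0.998 + j0.04438.
Step 5 — Magnitude: |H| = 0.999 (-0.0 dB); phase: φ = 2.5°.

|H| = 0.999 (-0.0 dB), φ = 2.5°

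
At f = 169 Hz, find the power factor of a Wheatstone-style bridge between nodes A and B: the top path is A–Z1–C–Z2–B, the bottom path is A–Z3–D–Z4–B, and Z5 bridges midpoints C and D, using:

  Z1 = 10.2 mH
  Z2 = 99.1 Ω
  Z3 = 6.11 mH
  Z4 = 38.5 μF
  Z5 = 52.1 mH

Step 1 — Angular frequency: ω = 2π·f = 2π·169 = 1062 rad/s.
Step 2 — Component impedances:
  Z1: Z = jωL = j·1062·0.0102 = 0 + j10.83 Ω
  Z2: Z = R = 99.1 Ω
  Z3: Z = jωL = j·1062·0.00611 = 0 + j6.488 Ω
  Z4: Z = 1/(jωC) = -j/(ω·C) = 0 - j24.46 Ω
  Z5: Z = jωL = j·1062·0.0521 = 0 + j55.32 Ω
Step 3 — Bridge requires nodal analysis (the Z5 bridge couples midpoints C and D, so the two paths cannot be reduced to a simple series/parallel combination). Setting node B to ground and injecting 1 A at node A, the 3-node admittance system at A, C, D solves to V_A = Z_AB = 3.796 - j18.12 Ω = 18.51∠-78.2° Ω.
Step 4 — Power factor: PF = cos(φ) = Re(Z)/|Z| = 3.7957/18.514 = 0.205.
Step 5 — Type: Im(Z) = -18.12 ⇒ leading (phase φ = -78.2°).

PF = 0.205 (leading, φ = -78.2°)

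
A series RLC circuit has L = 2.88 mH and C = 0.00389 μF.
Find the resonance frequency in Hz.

Step 1 — Resonance condition Im(Z)=0 gives ω₀ = 1/√(LC).
Step 2 — ω₀ = 1/√(0.00288·3.89e-09) = 2.988e+05 rad/s.
Step 3 — f₀ = ω₀/(2π) = 4.755e+04 Hz.

f₀ = 4.755e+04 Hz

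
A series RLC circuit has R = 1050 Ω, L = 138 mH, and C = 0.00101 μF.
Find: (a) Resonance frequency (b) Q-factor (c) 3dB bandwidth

Step 1 — Resonance condition Im(Z)=0 gives ω₀ = 1/√(LC).
Step 2 — ω₀ = 1/√(0.138·1.01e-09) = 8.47e+04 rad/s.
Step 3 — f₀ = ω₀/(2π) = 1.348e+04 Hz.
Step 4 — Series Q: Q = ω₀L/R = 8.47e+04·0.138/1050 = 11.13.
Step 5 — 3dB bandwidth: Δω = ω₀/Q = 7609 rad/s; BW = Δω/(2π) = 1211 Hz.

(a) f₀ = 1.348e+04 Hz  (b) Q = 11.13  (c) BW = 1211 Hz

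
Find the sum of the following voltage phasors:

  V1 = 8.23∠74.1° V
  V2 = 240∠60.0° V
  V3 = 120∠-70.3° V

Step 1 — Convert each phasor to rectangular form:
  V1 = 8.23·(cos(74.1°) + j·sin(74.1°)) = 2.255 + j7.915 V
  V2 = 240·(cos(60.0°) + j·sin(60.0°)) = 120 + j207.8 V
  V3 = 120·(cos(-70.3°) + j·sin(-70.3°)) = 40.45 - j113 V
Step 2 — Sum components: V_total = 162.7 + j102.8 V.
Step 3 — Convert to polar: |V_total| = 192.5 V, ∠V_total = 32.3°.

V_total = 192.5∠32.3° V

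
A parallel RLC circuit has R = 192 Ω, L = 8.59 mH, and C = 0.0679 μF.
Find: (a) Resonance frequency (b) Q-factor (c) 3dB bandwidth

Step 1 — Resonance: ω₀ = 1/√(LC) = 1/√(0.00859·6.79e-08) = 4.141e+04 rad/s.
Step 2 — f₀ = ω₀/(2π) = 6590 Hz.
Step 3 — Parallel Q: Q = R/(ω₀L) = 192/(4.141e+04·0.00859) = 0.5398.
Step 4 — Bandwidth: Δω = ω₀/Q = 7.671e+04 rad/s; BW = Δω/(2π) = 1.221e+04 Hz.

(a) f₀ = 6590 Hz  (b) Q = 0.5398  (c) BW = 1.221e+04 Hz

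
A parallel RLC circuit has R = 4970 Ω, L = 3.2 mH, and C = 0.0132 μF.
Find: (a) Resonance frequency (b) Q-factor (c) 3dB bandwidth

Step 1 — Resonance: ω₀ = 1/√(LC) = 1/√(0.0032·1.32e-08) = 1.539e+05 rad/s.
Step 2 — f₀ = ω₀/(2π) = 2.449e+04 Hz.
Step 3 — Parallel Q: Q = R/(ω₀L) = 4970/(1.539e+05·0.0032) = 10.09.
Step 4 — Bandwidth: Δω = ω₀/Q = 1.524e+04 rad/s; BW = Δω/(2π) = 2426 Hz.

(a) f₀ = 2.449e+04 Hz  (b) Q = 10.09  (c) BW = 2426 Hz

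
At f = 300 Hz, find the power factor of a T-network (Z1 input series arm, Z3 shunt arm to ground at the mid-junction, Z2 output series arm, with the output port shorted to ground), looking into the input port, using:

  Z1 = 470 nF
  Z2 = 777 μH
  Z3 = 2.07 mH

Step 1 — Angular frequency: ω = 2π·f = 2π·300 = 1885 rad/s.
Step 2 — Component impedances:
  Z1: Z = 1/(jωC) = -j/(ω·C) = 0 - j1129 Ω
  Z2: Z = jωL = j·1885·0.000777 = 0 + j1.465 Ω
  Z3: Z = jωL = j·1885·0.00207 = 0 + j3.902 Ω
Step 3 — With the output port shorted to ground, the output series arm Z2 runs from the junction to ground; the shunt arm Z3 also runs from the junction to ground. They appear in parallel: Z3 || Z2 = 0 + j1.065 Ω.
Step 4 — Series with input arm Z1: Z_in = Z1 + (Z3 || Z2) = 0 - j1128 Ω = 1128∠-90.0° Ω.
Step 5 — Power factor: PF = cos(φ) = Re(Z)/|Z| = 0/1128 = 0.
Step 6 — Type: Im(Z) = -1128 ⇒ leading (phase φ = -90.0°).

PF = 0 (leading, φ = -90.0°)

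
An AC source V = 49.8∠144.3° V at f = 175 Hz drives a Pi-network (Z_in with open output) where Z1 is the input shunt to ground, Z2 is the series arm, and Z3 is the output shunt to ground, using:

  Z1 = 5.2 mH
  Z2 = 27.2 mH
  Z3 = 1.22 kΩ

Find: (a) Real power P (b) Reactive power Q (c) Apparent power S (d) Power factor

Step 1 — Angular frequency: ω = 2π·f = 2π·175 = 1100 rad/s.
Step 2 — Component impedances:
  Z1: Z = jωL = j·1100·0.0052 = 0 + j5.718 Ω
  Z2: Z = jωL = j·1100·0.0272 = 0 + j29.91 Ω
  Z3: Z = R = 1220 Ω
Step 3 — With open output, the series arm Z2 and the output shunt Z3 appear in series to ground: Z2 + Z3 = 1220 + j29.91 Ω.
Step 4 — Parallel with input shunt Z1: Z_in = Z1 || (Z2 + Z3) = 0.02677 + j5.717 Ω = 5.717∠89.7° Ω.
Step 5 — Source phasor: V = 49.8∠144.3° V = -40.44 + j29.06 V.
Step 6 — Current: I = V / Z = 5.05 + j7.098 A = 8.711∠54.6° A.
Step 7 — Complex power: S = V·I* = 2.032 + j433.8 VA.
Step 8 — Real power: P = Re(S) = 2.032 W.
Step 9 — Reactive power: Q = Im(S) = 433.8 VAR.
Step 10 — Apparent power: |S| = 433.8 VA.
Step 11 — Power factor: PF = P/|S| = 0.004683 (lagging).

(a) P = 2.032 W  (b) Q = 433.8 VAR  (c) S = 433.8 VA  (d) PF = 0.004683 (lagging)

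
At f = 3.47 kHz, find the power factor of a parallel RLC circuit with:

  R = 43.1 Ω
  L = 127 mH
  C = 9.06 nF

Step 1 — Angular frequency: ω = 2π·f = 2π·3470 = 2.18e+04 rad/s.
Step 2 — Component impedances:
  R: Z = R = 43.1 Ω
  L: Z = jωL = j·2.18e+04·0.127 = 0 + j2769 Ω
  C: Z = 1/(jωC) = -j/(ω·C) = 0 - j5062 Ω
Step 3 — Parallel combination: 1/Z_total = 1/R + 1/L + 1/C; Z_total = 43.1 + j0.3039 Ω = 43.1∠0.4° Ω.
Step 4 — Power factor: PF = cos(φ) = Re(Z)/|Z| = 43.1/43.1 = 1.
Step 5 — Type: Im(Z) = 0.3039 ⇒ lagging (phase φ = 0.4°).

PF = 1 (lagging, φ = 0.4°)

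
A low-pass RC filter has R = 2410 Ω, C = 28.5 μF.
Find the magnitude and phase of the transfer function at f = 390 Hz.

Step 1 — Angular frequency: ω = 2π·390 = 2450 rad/s.
Step 2 — Transfer function: H(jω) = 1/(1 + jωRC).
Step 3 — Denominator: 1 + jωRC = 1 + j·2450·2410·2.85e-05 = 1 + j168.3.
Step 4 — H = 3.53e-05 - j0.005941.
Step 5 — Magnitude: |H| = 0.005941 (-44.5 dB); phase: φ = -89.7°.

|H| = 0.005941 (-44.5 dB), φ = -89.7°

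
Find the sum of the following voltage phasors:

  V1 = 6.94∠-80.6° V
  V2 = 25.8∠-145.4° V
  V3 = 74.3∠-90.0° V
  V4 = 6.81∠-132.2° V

Step 1 — Convert each phasor to rectangular form:
  V1 = 6.94·(cos(-80.6°) + j·sin(-80.6°)) = 1.133 - j6.847 V
  V2 = 25.8·(cos(-145.4°) + j·sin(-145.4°)) = -21.24 - j14.65 V
  V3 = 74.3·(cos(-90.0°) + j·sin(-90.0°)) = 0 - j74.3 V
  V4 = 6.81·(cos(-132.2°) + j·sin(-132.2°)) = -4.574 - j5.045 V
Step 2 — Sum components: V_total = -24.68 - j100.8 V.
Step 3 — Convert to polar: |V_total| = 103.8 V, ∠V_total = -103.8°.

V_total = 103.8∠-103.8° V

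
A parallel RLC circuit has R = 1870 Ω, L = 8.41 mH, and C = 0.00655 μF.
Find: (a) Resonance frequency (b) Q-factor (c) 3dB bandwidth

Step 1 — Resonance: ω₀ = 1/√(LC) = 1/√(0.00841·6.55e-09) = 1.347e+05 rad/s.
Step 2 — f₀ = ω₀/(2π) = 2.144e+04 Hz.
Step 3 — Parallel Q: Q = R/(ω₀L) = 1870/(1.347e+05·0.00841) = 1.65.
Step 4 — Bandwidth: Δω = ω₀/Q = 8.164e+04 rad/s; BW = Δω/(2π) = 1.299e+04 Hz.

(a) f₀ = 2.144e+04 Hz  (b) Q = 1.65  (c) BW = 1.299e+04 Hz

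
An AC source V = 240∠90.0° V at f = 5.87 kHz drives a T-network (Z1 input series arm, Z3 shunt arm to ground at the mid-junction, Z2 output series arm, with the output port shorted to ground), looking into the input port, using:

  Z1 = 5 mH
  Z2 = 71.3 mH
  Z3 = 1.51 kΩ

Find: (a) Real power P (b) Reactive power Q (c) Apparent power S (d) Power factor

Step 1 — Angular frequency: ω = 2π·f = 2π·5870 = 3.688e+04 rad/s.
Step 2 — Component impedances:
  Z1: Z = jωL = j·3.688e+04·0.005 = 0 + j184.4 Ω
  Z2: Z = jωL = j·3.688e+04·0.0713 = 0 + j2630 Ω
  Z3: Z = R = 1510 Ω
Step 3 — With the output port shorted to ground, the output series arm Z2 runs from the junction to ground; the shunt arm Z3 also runs from the junction to ground. They appear in parallel: Z3 || Z2 = 1136 + j652.1 Ω.
Step 4 — Series with input arm Z1: Z_in = Z1 + (Z3 || Z2) = 1136 + j836.5 Ω = 1410∠36.4° Ω.
Step 5 — Source phasor: V = 240∠90.0° V = 0 + j240 V.
Step 6 — Current: I = V / Z = 0.1009 + j0.137 A = 0.1702∠53.6° A.
Step 7 — Complex power: S = V·I* = 32.88 + j24.22 VA.
Step 8 — Real power: P = Re(S) = 32.88 W.
Step 9 — Reactive power: Q = Im(S) = 24.22 VAR.
Step 10 — Apparent power: |S| = 40.84 VA.
Step 11 — Power factor: PF = P/|S| = 0.8051 (lagging).

(a) P = 32.88 W  (b) Q = 24.22 VAR  (c) S = 40.84 VA  (d) PF = 0.8051 (lagging)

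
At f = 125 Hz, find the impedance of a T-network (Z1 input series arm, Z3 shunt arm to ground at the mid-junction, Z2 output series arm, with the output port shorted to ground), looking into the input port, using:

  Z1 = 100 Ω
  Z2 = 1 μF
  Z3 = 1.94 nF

Step 1 — Angular frequency: ω = 2π·f = 2π·125 = 785.4 rad/s.
Step 2 — Component impedances:
  Z1: Z = R = 100 Ω
  Z2: Z = 1/(jωC) = -j/(ω·C) = 0 - j1273 Ω
  Z3: Z = 1/(jωC) = -j/(ω·C) = 0 - j6.563e+05 Ω
Step 3 — With the output port shorted to ground, the output series arm Z2 runs from the junction to ground; the shunt arm Z3 also runs from the junction to ground. They appear in parallel: Z3 || Z2 = 0 - j1271 Ω.
Step 4 — Series with input arm Z1: Z_in = Z1 + (Z3 || Z2) = 100 - j1271 Ω = 1275∠-85.5° Ω.

Z = 100 - j1271 Ω = 1275∠-85.5° Ω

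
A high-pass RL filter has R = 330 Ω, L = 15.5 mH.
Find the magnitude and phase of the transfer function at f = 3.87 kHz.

Step 1 — Angular frequency: ω = 2π·3870 = 2.432e+04 rad/s.
Step 2 — Transfer function: H(jω) = jωL/(R + jωL).
Step 3 — Numerator jωL = j·376.9; denominator R + jωL = 330 + j376.9.
Step 4 — H = 0.5661 + j0.4956.
Step 5 — Magnitude: |H| = 0.7524 (-2.5 dB); phase: φ = 41.2°.

|H| = 0.7524 (-2.5 dB), φ = 41.2°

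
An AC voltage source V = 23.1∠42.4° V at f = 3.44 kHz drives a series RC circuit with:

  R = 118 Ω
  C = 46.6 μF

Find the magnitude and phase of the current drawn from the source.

Step 1 — Angular frequency: ω = 2π·f = 2π·3440 = 2.161e+04 rad/s.
Step 2 — Component impedances:
  R: Z = R = 118 Ω
  C: Z = 1/(jωC) = -j/(ω·C) = 0 - j0.9928 Ω
Step 3 — Series combination: Z_total = R + C = 118 - j0.9928 Ω = 118∠-0.5° Ω.
Step 4 — Source phasor: V = 23.1∠42.4° V = 17.06 + j15.58 V.
Step 5 — Ohm's law: I = V / Z_total = (17.06 + j15.58) / (118 - j0.9928) = 0.1434 + j0.1332 A.
Step 6 — Convert to polar: |I| = 0.1958 A, ∠I = 42.9°.

I = 0.1958∠42.9° A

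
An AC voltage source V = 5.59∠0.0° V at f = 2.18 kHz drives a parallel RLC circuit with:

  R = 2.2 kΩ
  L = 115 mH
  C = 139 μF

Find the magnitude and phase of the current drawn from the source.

Step 1 — Angular frequency: ω = 2π·f = 2π·2180 = 1.37e+04 rad/s.
Step 2 — Component impedances:
  R: Z = R = 2200 Ω
  L: Z = jωL = j·1.37e+04·0.115 = 0 + j1575 Ω
  C: Z = 1/(jωC) = -j/(ω·C) = 0 - j0.5252 Ω
Step 3 — Parallel combination: 1/Z_total = 1/R + 1/L + 1/C; Z_total = 0.0001255 - j0.5254 Ω = 0.5254∠-90.0° Ω.
Step 4 — Source phasor: V = 5.59∠0.0° V = 5.59 V.
Step 5 — Ohm's law: I = V / Z_total = (5.59) / (0.0001255 - j0.5254) = 0.002541 + j10.64 A.
Step 6 — Convert to polar: |I| = 10.64 A, ∠I = 90.0°.

I = 10.64∠90.0° A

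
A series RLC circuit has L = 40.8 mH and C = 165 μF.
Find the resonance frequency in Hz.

Step 1 — Resonance condition Im(Z)=0 gives ω₀ = 1/√(LC).
Step 2 — ω₀ = 1/√(0.0408·0.000165) = 385.4 rad/s.
Step 3 — f₀ = ω₀/(2π) = 61.34 Hz.

f₀ = 61.34 Hz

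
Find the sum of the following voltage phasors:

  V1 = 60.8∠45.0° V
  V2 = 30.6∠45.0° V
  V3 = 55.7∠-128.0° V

Step 1 — Convert each phasor to rectangular form:
  V1 = 60.8·(cos(45.0°) + j·sin(45.0°)) = 42.99 + j42.99 V
  V2 = 30.6·(cos(45.0°) + j·sin(45.0°)) = 21.64 + j21.64 V
  V3 = 55.7·(cos(-128.0°) + j·sin(-128.0°)) = -34.29 - j43.89 V
Step 2 — Sum components: V_total = 30.34 + j20.74 V.
Step 3 — Convert to polar: |V_total| = 36.75 V, ∠V_total = 34.4°.

V_total = 36.75∠34.4° V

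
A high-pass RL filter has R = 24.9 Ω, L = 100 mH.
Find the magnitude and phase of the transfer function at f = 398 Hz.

Step 1 — Angular frequency: ω = 2π·398 = 2501 rad/s.
Step 2 — Transfer function: H(jω) = jωL/(R + jωL).
Step 3 — Numerator jωL = j·250.1; denominator R + jωL = 24.9 + j250.1.
Step 4 — H = 0.9902 + j0.09859.
Step 5 — Magnitude: |H| = 0.9951 (-0.0 dB); phase: φ = 5.7°.

|H| = 0.9951 (-0.0 dB), φ = 5.7°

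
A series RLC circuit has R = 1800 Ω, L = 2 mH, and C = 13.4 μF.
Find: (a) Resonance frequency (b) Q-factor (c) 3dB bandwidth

Step 1 — Resonance: ω₀ = 1/√(LC) = 1/√(0.002·1.34e-05) = 6108 rad/s.
Step 2 — f₀ = ω₀/(2π) = 972.2 Hz.
Step 3 — Series Q: Q = ω₀L/R = 6108·0.002/1800 = 0.006787.
Step 4 — Bandwidth: Δω = ω₀/Q = 9e+05 rad/s; BW = Δω/(2π) = 1.432e+05 Hz.

(a) f₀ = 972.2 Hz  (b) Q = 0.006787  (c) BW = 1.432e+05 Hz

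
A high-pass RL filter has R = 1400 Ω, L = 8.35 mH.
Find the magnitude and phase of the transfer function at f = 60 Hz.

Step 1 — Angular frequency: ω = 2π·60 = 377 rad/s.
Step 2 — Transfer function: H(jω) = jωL/(R + jωL).
Step 3 — Numerator jωL = j·3.148; denominator R + jωL = 1400 + j3.148.
Step 4 — H = 5.056e-06 + j0.002248.
Step 5 — Magnitude: |H| = 0.002248 (-53.0 dB); phase: φ = 89.9°.

|H| = 0.002248 (-53.0 dB), φ = 89.9°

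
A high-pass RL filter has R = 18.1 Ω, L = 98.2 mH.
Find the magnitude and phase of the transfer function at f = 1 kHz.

Step 1 — Angular frequency: ω = 2π·1000 = 6283 rad/s.
Step 2 — Transfer function: H(jω) = jωL/(R + jωL).
Step 3 — Numerator jωL = j·617; denominator R + jωL = 18.1 + j617.
Step 4 — H = 0.9991 + j0.02931.
Step 5 — Magnitude: |H| = 0.9996 (-0.0 dB); phase: φ = 1.7°.

|H| = 0.9996 (-0.0 dB), φ = 1.7°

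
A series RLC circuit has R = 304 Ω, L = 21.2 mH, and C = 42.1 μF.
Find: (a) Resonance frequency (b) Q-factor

Step 1 — Resonance condition Im(Z)=0 gives ω₀ = 1/√(LC).
Step 2 — ω₀ = 1/√(0.0212·4.21e-05) = 1059 rad/s.
Step 3 — f₀ = ω₀/(2π) = 168.5 Hz.
Step 4 — Series Q: Q = ω₀L/R = 1059·0.0212/304 = 0.07382.

(a) f₀ = 168.5 Hz  (b) Q = 0.07382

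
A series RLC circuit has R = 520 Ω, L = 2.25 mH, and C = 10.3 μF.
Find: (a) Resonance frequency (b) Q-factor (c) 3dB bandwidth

Step 1 — Resonance condition Im(Z)=0 gives ω₀ = 1/√(LC).
Step 2 — ω₀ = 1/√(0.00225·1.03e-05) = 6569 rad/s.
Step 3 — f₀ = ω₀/(2π) = 1045 Hz.
Step 4 — Series Q: Q = ω₀L/R = 6569·0.00225/520 = 0.02842.
Step 5 — 3dB bandwidth: Δω = ω₀/Q = 2.311e+05 rad/s; BW = Δω/(2π) = 3.678e+04 Hz.

(a) f₀ = 1045 Hz  (b) Q = 0.02842  (c) BW = 3.678e+04 Hz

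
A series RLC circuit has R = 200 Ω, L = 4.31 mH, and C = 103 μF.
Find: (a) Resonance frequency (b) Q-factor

Step 1 — Resonance condition Im(Z)=0 gives ω₀ = 1/√(LC).
Step 2 — ω₀ = 1/√(0.00431·0.000103) = 1501 rad/s.
Step 3 — f₀ = ω₀/(2π) = 238.9 Hz.
Step 4 — Series Q: Q = ω₀L/R = 1501·0.00431/200 = 0.03234.

(a) f₀ = 238.9 Hz  (b) Q = 0.03234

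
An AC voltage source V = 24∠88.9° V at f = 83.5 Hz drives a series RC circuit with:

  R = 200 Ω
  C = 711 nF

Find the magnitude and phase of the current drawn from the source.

Step 1 — Angular frequency: ω = 2π·f = 2π·83.5 = 524.6 rad/s.
Step 2 — Component impedances:
  R: Z = R = 200 Ω
  C: Z = 1/(jωC) = -j/(ω·C) = 0 - j2681 Ω
Step 3 — Series combination: Z_total = R + C = 200 - j2681 Ω = 2688∠-85.7° Ω.
Step 4 — Source phasor: V = 24∠88.9° V = 0.4607 + j24 V.
Step 5 — Ohm's law: I = V / Z_total = (0.4607 + j24) / (200 - j2681) = -0.008889 + j0.000835 A.
Step 6 — Convert to polar: |I| = 0.008928 A, ∠I = 174.6°.

I = 0.008928∠174.6° A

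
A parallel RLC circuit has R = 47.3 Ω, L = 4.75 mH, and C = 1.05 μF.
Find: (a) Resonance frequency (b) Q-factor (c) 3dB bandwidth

Step 1 — Resonance: ω₀ = 1/√(LC) = 1/√(0.00475·1.05e-06) = 1.416e+04 rad/s.
Step 2 — f₀ = ω₀/(2π) = 2254 Hz.
Step 3 — Parallel Q: Q = R/(ω₀L) = 47.3/(1.416e+04·0.00475) = 0.7032.
Step 4 — Bandwidth: Δω = ω₀/Q = 2.013e+04 rad/s; BW = Δω/(2π) = 3205 Hz.

(a) f₀ = 2254 Hz  (b) Q = 0.7032  (c) BW = 3205 Hz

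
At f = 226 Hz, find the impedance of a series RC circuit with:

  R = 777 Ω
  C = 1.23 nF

Step 1 — Angular frequency: ω = 2π·f = 2π·226 = 1420 rad/s.
Step 2 — Component impedances:
  R: Z = R = 777 Ω
  C: Z = 1/(jωC) = -j/(ω·C) = 0 - j5.725e+05 Ω
Step 3 — Series combination: Z_total = R + C = 777 - j5.725e+05 Ω = 5.725e+05∠-89.9° Ω.

Z = 777 - j5.725e+05 Ω = 5.725e+05∠-89.9° Ω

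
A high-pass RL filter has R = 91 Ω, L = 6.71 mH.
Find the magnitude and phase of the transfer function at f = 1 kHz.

Step 1 — Angular frequency: ω = 2π·1000 = 6283 rad/s.
Step 2 — Transfer function: H(jω) = jωL/(R + jωL).
Step 3 — Numerator jωL = j·42.16; denominator R + jωL = 91 + j42.16.
Step 4 — H = 0.1767 + j0.3814.
Step 5 — Magnitude: |H| = 0.4204 (-7.5 dB); phase: φ = 65.1°.

|H| = 0.4204 (-7.5 dB), φ = 65.1°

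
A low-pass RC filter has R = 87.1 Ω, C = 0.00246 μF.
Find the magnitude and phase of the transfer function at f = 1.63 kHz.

Step 1 — Angular frequency: ω = 2π·1630 = 1.024e+04 rad/s.
Step 2 — Transfer function: H(jω) = 1/(1 + jωRC).
Step 3 — Denominator: 1 + jωRC = 1 + j·1.024e+04·87.1·2.46e-09 = 1 + j0.002194.
Step 4 — H = 1 - j0.002194.
Step 5 — Magnitude: |H| = 1 (-0.0 dB); phase: φ = -0.1°.

|H| = 1 (-0.0 dB), φ = -0.1°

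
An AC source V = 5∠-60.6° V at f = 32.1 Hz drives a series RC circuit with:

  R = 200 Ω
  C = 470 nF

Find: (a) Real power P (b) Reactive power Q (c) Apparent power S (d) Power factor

Step 1 — Angular frequency: ω = 2π·f = 2π·32.1 = 201.7 rad/s.
Step 2 — Component impedances:
  R: Z = R = 200 Ω
  C: Z = 1/(jωC) = -j/(ω·C) = 0 - j1.055e+04 Ω
Step 3 — Series combination: Z_total = R + C = 200 - j1.055e+04 Ω = 1.055e+04∠-88.9° Ω.
Step 4 — Source phasor: V = 5∠-60.6° V = 2.455 - j4.356 V.
Step 5 — Current: I = V / Z = 0.0004172 + j0.0002248 A = 0.0004739∠28.3° A.
Step 6 — Complex power: S = V·I* = 4.491e-05 - j0.002369 VA.
Step 7 — Real power: P = Re(S) = 4.491e-05 W.
Step 8 — Reactive power: Q = Im(S) = -0.002369 VAR.
Step 9 — Apparent power: |S| = 0.002369 VA.
Step 10 — Power factor: PF = P/|S| = 0.01896 (leading).

(a) P = 4.491e-05 W  (b) Q = -0.002369 VAR  (c) S = 0.002369 VA  (d) PF = 0.01896 (leading)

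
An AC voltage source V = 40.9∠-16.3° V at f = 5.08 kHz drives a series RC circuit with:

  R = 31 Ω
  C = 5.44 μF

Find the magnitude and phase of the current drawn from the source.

Step 1 — Angular frequency: ω = 2π·f = 2π·5080 = 3.192e+04 rad/s.
Step 2 — Component impedances:
  R: Z = R = 31 Ω
  C: Z = 1/(jωC) = -j/(ω·C) = 0 - j5.759 Ω
Step 3 — Series combination: Z_total = R + C = 31 - j5.759 Ω = 31.53∠-10.5° Ω.
Step 4 — Source phasor: V = 40.9∠-16.3° V = 39.26 - j11.48 V.
Step 5 — Ohm's law: I = V / Z_total = (39.26 - j11.48) / (31 - j5.759) = 1.291 - j0.1305 A.
Step 6 — Convert to polar: |I| = 1.297 A, ∠I = -5.8°.

I = 1.297∠-5.8° A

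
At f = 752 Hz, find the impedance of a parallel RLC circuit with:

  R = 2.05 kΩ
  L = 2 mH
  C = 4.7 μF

Step 1 — Angular frequency: ω = 2π·f = 2π·752 = 4725 rad/s.
Step 2 — Component impedances:
  R: Z = R = 2050 Ω
  L: Z = jωL = j·4725·0.002 = 0 + j9.45 Ω
  C: Z = 1/(jωC) = -j/(ω·C) = 0 - j45.03 Ω
Step 3 — Parallel combination: 1/Z_total = 1/R + 1/L + 1/C; Z_total = 0.06977 + j11.96 Ω = 11.96∠89.7° Ω.

Z = 0.06977 + j11.96 Ω = 11.96∠89.7° Ω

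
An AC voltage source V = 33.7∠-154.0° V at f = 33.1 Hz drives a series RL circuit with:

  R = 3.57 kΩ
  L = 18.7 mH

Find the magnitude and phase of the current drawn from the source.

Step 1 — Angular frequency: ω = 2π·f = 2π·33.1 = 208 rad/s.
Step 2 — Component impedances:
  R: Z = R = 3570 Ω
  L: Z = jωL = j·208·0.0187 = 0 + j3.889 Ω
Step 3 — Series combination: Z_total = R + L = 3570 + j3.889 Ω = 3570∠0.1° Ω.
Step 4 — Source phasor: V = 33.7∠-154.0° V = -30.29 - j14.77 V.
Step 5 — Ohm's law: I = V / Z_total = (-30.29 - j14.77) / (3570 + j3.889) = -0.008489 - j0.004129 A.
Step 6 — Convert to polar: |I| = 0.00944 A, ∠I = -154.1°.

I = 0.00944∠-154.1° A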